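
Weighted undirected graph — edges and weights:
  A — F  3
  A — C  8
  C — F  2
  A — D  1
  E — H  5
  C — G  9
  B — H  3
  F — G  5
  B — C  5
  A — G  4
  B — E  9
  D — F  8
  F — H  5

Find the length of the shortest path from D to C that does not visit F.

Candidate routes:
D -> A -> G -> C: 1 + 4 + 9 = 14
D -> A -> C: 1 + 8 = 9
Shortest: 9.

9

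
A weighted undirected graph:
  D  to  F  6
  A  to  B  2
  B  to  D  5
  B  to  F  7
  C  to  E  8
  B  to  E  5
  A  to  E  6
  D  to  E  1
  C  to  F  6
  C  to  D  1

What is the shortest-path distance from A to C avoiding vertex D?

14

Routes from A to C avoiding D:
A-E-C: 6 + 8 = 14
A-B-E-C: 2 + 5 + 8 = 15
A-B-F-C: 2 + 7 + 6 = 15
A-E-B-F-C: 6 + 5 + 7 + 6 = 24
Best route has total 14.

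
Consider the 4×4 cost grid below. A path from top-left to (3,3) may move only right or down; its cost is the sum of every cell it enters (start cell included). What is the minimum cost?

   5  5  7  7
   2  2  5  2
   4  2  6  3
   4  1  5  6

One optimal route is [0,0] [1,0] [1,1] [2,1] [3,1] [3,2] [3,3].
Its cost is 5 + 2 + 2 + 2 + 1 + 5 + 6 = 23.
For comparison, the top-then-right route costs 35.

23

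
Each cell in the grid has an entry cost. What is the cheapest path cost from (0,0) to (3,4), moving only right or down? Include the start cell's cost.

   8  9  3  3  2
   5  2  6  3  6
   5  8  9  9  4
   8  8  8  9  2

Cheapest: (0,0)→(1,0)→(1,1)→(1,2)→(1,3)→(1,4)→(2,4)→(3,4)
  8 + 5 + 2 + 6 + 3 + 6 + 4 + 2 = 36
(Top row then right column would cost 37.)

36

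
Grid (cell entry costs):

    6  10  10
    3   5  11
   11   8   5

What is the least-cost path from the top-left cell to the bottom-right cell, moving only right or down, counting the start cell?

Take (0,0)→(1,0)→(1,1)→(2,1)→(2,2) for a total of 6 + 3 + 5 + 8 + 5 = 27.

27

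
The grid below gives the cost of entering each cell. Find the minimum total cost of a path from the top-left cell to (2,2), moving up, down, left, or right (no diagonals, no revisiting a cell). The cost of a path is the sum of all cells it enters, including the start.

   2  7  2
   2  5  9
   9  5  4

18

Take [0,0] → [1,0] → [1,1] → [2,1] → [2,2] for a total of 2 + 2 + 5 + 5 + 4 = 18.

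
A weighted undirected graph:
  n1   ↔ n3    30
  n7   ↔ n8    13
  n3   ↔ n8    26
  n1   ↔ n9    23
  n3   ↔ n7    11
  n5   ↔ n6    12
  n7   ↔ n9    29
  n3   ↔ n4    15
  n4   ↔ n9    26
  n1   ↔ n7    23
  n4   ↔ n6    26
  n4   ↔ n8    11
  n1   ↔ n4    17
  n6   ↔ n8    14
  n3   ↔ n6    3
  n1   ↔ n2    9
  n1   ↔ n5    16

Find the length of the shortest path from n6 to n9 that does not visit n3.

Checking several routes:
n6 - n8 - n7 - n9: 14 + 13 + 29 = 56
n6 - n4 - n9: 26 + 26 = 52
n6 - n5 - n1 - n9: 12 + 16 + 23 = 51
n6 - n8 - n4 - n9: 14 + 11 + 26 = 51
Shortest: 51.

51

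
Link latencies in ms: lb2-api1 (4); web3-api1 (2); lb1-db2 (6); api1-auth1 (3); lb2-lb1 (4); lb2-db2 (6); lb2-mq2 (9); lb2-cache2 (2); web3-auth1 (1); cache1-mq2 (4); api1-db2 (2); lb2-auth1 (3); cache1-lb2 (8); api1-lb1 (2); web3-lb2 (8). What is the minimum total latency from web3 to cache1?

A few of the web3→cache1 routes:
web3 → api1 → auth1 → lb2 → cache1: 2 + 3 + 3 + 8 = 16
web3 → api1 → lb2 → cache1: 2 + 4 + 8 = 14
web3 → auth1 → api1 → lb2 → cache1: 1 + 3 + 4 + 8 = 16
web3 → api1 → lb1 → lb2 → cache1: 2 + 2 + 4 + 8 = 16
web3 → lb2 → cache1: 8 + 8 = 16
web3 → auth1 → lb2 → cache1: 1 + 3 + 8 = 12
The minimum is 12 ms.

12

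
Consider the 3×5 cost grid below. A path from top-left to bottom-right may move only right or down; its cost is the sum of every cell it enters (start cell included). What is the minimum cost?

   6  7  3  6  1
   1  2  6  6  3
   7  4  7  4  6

30

Best path: [0,0] [1,0] [1,1] [1,2] [1,3] [1,4] [2,4]
Cost: 6 + 1 + 2 + 6 + 6 + 3 + 6 = 30
For comparison, the top-then-right route costs 32.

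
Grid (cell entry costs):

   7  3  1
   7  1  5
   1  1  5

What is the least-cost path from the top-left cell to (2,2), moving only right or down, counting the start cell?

17

Path [0,0] → [0,1] → [1,1] → [2,1] → [2,2]: 7 + 3 + 1 + 1 + 5 = 17.
(Top row then right column would cost 21.)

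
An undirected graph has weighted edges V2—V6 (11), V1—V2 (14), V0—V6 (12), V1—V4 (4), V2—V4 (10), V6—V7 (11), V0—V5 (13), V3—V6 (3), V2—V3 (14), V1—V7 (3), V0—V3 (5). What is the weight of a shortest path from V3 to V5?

18

Checking several routes:
V3 → V0 → V5: 5 + 13 = 18
V3 → V2 → V6 → V0 → V5: 14 + 11 + 12 + 13 = 50
V3 → V6 → V0 → V5: 3 + 12 + 13 = 28
Shortest: 18.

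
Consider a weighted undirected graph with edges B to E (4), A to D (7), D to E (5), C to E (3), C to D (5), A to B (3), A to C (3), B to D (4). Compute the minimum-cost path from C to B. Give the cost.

Some routes from C to B:
C -> D -> B: 5 + 4 = 9
C -> A -> D -> B: 3 + 7 + 4 = 14
C -> D -> E -> B: 5 + 5 + 4 = 14
C -> E -> B: 3 + 4 = 7
C -> E -> D -> B: 3 + 5 + 4 = 12
C -> A -> B: 3 + 3 = 6
Best route has total 6.

6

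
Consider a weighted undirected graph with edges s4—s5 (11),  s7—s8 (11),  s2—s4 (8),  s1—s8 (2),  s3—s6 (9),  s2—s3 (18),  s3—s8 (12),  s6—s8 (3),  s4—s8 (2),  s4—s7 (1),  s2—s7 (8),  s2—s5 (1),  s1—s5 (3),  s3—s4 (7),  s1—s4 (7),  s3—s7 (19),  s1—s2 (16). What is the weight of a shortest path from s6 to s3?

Some routes from s6 to s3:
s6-s8-s4-s3: 3 + 2 + 7 = 12
s6-s3: 9
s6-s8-s3: 3 + 12 = 15
s6-s8-s1-s4-s3: 3 + 2 + 7 + 7 = 19
Shortest: 9.

9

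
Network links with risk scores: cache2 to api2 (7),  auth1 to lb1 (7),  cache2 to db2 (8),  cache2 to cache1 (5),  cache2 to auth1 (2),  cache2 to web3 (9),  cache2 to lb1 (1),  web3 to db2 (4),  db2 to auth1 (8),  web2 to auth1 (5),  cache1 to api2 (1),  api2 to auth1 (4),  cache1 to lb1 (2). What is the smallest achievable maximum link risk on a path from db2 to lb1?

Some routes from db2 to lb1:
db2→cache2→auth1→api2→cache1→lb1: max(8, 2, 4, 1, 2) = 8
db2→cache2→lb1: max(8, 1) = 8
db2→cache2→api2→auth1→lb1: max(8, 7, 4, 7) = 8
db2→cache2→auth1→lb1: max(8, 2, 7) = 8
Smallest bottleneck: 8.

8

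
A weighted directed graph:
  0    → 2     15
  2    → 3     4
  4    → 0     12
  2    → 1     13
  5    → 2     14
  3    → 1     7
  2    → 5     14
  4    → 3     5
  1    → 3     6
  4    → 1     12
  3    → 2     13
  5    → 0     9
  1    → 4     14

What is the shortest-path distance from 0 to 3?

Paths from 0 to 3:
0 -> 2 -> 1 -> 3: 15 + 13 + 6 = 34
0 -> 2 -> 3: 15 + 4 = 19
0 -> 2 -> 1 -> 4 -> 3: 15 + 13 + 14 + 5 = 47
Best route has total 19.

19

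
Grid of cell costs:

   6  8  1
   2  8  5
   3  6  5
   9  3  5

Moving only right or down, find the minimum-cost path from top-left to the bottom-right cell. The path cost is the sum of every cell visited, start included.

Best path: r0c0 → r1c0 → r2c0 → r2c1 → r3c1 → r3c2
Cost: 6 + 2 + 3 + 6 + 3 + 5 = 25

25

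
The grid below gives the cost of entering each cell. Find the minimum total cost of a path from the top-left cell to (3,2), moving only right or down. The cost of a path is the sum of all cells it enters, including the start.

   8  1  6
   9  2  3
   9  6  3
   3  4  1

18

Take r0c0 → r0c1 → r1c1 → r1c2 → r2c2 → r3c2 for a total of 8 + 1 + 2 + 3 + 3 + 1 = 18.
(Top row then right column would cost 22.)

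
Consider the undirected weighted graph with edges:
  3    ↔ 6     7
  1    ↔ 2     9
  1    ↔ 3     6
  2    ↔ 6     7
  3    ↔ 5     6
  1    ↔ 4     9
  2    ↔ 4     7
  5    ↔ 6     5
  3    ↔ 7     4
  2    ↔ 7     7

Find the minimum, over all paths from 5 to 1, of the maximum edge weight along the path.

Comparing a few candidate routes:
5 -> 6 -> 2 -> 7 -> 3 -> 1: max(5, 7, 7, 4, 6) = 7
5 -> 3 -> 1: max(6, 6) = 6
5 -> 6 -> 3 -> 1: max(5, 7, 6) = 7
Smallest bottleneck: 6.

6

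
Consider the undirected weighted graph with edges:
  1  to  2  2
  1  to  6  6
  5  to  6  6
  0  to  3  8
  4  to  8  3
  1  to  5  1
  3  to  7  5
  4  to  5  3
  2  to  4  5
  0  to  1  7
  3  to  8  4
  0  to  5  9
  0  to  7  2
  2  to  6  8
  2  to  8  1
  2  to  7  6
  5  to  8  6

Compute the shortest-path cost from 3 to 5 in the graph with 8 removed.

14

Checking several routes:
3-0-1-5: 8 + 7 + 1 = 16
3-7-0-5: 5 + 2 + 9 = 16
3-0-5: 8 + 9 = 17
3-7-2-1-5: 5 + 6 + 2 + 1 = 14
3-7-0-1-5: 5 + 2 + 7 + 1 = 15
Best route has total 14.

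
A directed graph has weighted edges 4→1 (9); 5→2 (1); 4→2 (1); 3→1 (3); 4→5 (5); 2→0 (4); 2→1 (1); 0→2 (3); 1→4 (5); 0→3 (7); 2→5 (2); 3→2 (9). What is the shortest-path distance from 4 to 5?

Candidate routes:
4 - 5: 5
4 - 2 - 5: 1 + 2 = 3
The minimum is 3.

3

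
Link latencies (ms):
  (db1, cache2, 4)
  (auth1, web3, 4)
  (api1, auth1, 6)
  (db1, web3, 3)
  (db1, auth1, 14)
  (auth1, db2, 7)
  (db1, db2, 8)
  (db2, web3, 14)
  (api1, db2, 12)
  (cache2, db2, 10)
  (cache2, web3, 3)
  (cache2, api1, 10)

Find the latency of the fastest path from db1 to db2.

Some routes from db1 to db2:
db1→web3→auth1→db2: 3 + 4 + 7 = 14
db1→cache2→db2: 4 + 10 = 14
db1→db2: 8
Best route has total 8 ms.

8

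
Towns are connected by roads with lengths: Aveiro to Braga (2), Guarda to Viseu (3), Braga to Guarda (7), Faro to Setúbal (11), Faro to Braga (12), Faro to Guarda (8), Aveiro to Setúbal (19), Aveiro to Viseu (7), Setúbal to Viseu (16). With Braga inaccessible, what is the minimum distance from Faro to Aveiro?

18

Paths from Faro to Aveiro avoiding Braga:
Faro-Setúbal-Viseu-Aveiro: 11 + 16 + 7 = 34
Faro-Setúbal-Aveiro: 11 + 19 = 30
Faro-Guarda-Viseu-Aveiro: 8 + 3 + 7 = 18
Faro-Guarda-Viseu-Setúbal-Aveiro: 8 + 3 + 16 + 19 = 46
The minimum is 18.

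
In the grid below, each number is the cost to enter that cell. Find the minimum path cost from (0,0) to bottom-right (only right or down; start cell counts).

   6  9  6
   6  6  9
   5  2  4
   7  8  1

24

Path (0,0) -> (1,0) -> (2,0) -> (2,1) -> (2,2) -> (3,2): 6 + 6 + 5 + 2 + 4 + 1 = 24.
For comparison, the top-then-right route costs 35.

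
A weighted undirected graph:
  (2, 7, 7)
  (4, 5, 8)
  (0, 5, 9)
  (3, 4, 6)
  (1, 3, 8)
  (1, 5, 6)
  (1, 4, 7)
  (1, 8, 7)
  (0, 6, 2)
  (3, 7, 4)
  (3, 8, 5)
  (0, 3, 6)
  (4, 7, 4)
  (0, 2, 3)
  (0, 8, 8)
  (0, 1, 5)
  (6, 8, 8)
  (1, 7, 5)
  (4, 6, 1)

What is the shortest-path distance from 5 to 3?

14

Comparing a few candidate routes:
5 - 4 - 3: 8 + 6 = 14
5 - 1 - 7 - 3: 6 + 5 + 4 = 15
5 - 4 - 7 - 3: 8 + 4 + 4 = 16
5 - 1 - 3: 6 + 8 = 14
5 - 0 - 3: 9 + 6 = 15
Best route has total 14.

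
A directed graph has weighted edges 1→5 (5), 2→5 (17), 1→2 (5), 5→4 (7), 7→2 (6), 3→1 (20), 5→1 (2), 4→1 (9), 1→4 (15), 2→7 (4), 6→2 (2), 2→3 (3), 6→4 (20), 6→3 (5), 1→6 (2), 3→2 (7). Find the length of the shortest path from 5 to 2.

Comparing a few candidate routes:
5-1-2: 2 + 5 = 7
5-1-6-2: 2 + 2 + 2 = 6
5-1-6-3-2: 2 + 2 + 5 + 7 = 16
5-4-1-2: 7 + 9 + 5 = 21
5-4-1-6-2: 7 + 9 + 2 + 2 = 20
The minimum is 6.

6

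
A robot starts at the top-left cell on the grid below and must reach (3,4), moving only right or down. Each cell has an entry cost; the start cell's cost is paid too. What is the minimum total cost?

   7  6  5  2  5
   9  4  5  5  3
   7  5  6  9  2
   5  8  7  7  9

Best path: [0,0] → [0,1] → [0,2] → [0,3] → [0,4] → [1,4] → [2,4] → [3,4]
Cost: 7 + 6 + 5 + 2 + 5 + 3 + 2 + 9 = 39

39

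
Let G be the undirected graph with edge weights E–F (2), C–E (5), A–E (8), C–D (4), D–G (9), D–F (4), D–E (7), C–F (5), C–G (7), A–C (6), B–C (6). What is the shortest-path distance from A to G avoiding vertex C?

Candidate routes:
A -> E -> F -> D -> G: 8 + 2 + 4 + 9 = 23
A -> E -> D -> G: 8 + 7 + 9 = 24
Shortest: 23.

23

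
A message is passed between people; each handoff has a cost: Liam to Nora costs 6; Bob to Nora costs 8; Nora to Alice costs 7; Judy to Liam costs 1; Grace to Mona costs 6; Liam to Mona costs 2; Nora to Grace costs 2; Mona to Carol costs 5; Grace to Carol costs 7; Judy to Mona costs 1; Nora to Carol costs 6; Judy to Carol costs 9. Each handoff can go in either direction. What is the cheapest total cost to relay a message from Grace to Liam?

8

Some routes from Grace to Liam:
Grace→Mona→Judy→Liam: 6 + 1 + 1 = 8
Grace→Nora→Liam: 2 + 6 = 8
Grace→Mona→Liam: 6 + 2 = 8
Grace→Carol→Mona→Liam: 7 + 5 + 2 = 14
The minimum is 8.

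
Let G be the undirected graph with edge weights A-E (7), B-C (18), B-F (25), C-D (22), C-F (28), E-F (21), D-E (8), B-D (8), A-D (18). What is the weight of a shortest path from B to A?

23

Some routes from B to A:
B-D-A: 8 + 18 = 26
B-F-E-D-A: 25 + 21 + 8 + 18 = 72
B-D-E-A: 8 + 8 + 7 = 23
B-C-D-E-A: 18 + 22 + 8 + 7 = 55
B-C-D-A: 18 + 22 + 18 = 58
B-F-E-A: 25 + 21 + 7 = 53
The minimum is 23.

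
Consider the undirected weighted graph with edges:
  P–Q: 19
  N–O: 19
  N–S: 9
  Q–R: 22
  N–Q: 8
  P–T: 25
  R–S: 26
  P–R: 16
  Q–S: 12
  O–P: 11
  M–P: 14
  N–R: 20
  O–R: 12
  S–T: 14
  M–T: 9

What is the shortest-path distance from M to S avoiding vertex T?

Comparing a few candidate routes:
M→P→R→S: 14 + 16 + 26 = 56
M→P→Q→S: 14 + 19 + 12 = 45
M→P→O→R→S: 14 + 11 + 12 + 26 = 63
M→P→Q→N→S: 14 + 19 + 8 + 9 = 50
M→P→R→N→S: 14 + 16 + 20 + 9 = 59
M→P→O→N→S: 14 + 11 + 19 + 9 = 53
The minimum is 45.

45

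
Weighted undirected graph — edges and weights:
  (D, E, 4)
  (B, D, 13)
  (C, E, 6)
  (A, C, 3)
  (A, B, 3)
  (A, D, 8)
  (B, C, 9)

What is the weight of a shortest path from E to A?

9

Checking several routes:
E→C→A: 6 + 3 = 9
E→D→B→A: 4 + 13 + 3 = 20
E→C→B→A: 6 + 9 + 3 = 18
E→D→A: 4 + 8 = 12
Shortest: 9.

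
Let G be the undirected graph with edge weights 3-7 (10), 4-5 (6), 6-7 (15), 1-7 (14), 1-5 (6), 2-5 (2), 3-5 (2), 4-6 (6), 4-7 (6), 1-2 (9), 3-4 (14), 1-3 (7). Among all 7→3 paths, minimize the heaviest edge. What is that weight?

Comparing a few candidate routes:
7-4-5-3: max(6, 6, 2) = 6
7-4-5-2-1-3: max(6, 6, 2, 9, 7) = 9
7-3: max(10) = 10
7-4-5-1-3: max(6, 6, 6, 7) = 7
Smallest bottleneck: 6.

6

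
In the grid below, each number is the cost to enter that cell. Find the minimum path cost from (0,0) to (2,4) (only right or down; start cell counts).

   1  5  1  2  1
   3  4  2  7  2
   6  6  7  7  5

17

Take (0,0) (0,1) (0,2) (0,3) (0,4) (1,4) (2,4) for a total of 1 + 5 + 1 + 2 + 1 + 2 + 5 = 17.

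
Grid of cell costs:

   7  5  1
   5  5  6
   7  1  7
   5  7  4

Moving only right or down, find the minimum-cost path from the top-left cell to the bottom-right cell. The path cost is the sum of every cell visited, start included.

One optimal route is [0,0] -> [0,1] -> [1,1] -> [2,1] -> [2,2] -> [3,2].
Its cost is 7 + 5 + 5 + 1 + 7 + 4 = 29.
For comparison, the top-then-right route costs 30.

29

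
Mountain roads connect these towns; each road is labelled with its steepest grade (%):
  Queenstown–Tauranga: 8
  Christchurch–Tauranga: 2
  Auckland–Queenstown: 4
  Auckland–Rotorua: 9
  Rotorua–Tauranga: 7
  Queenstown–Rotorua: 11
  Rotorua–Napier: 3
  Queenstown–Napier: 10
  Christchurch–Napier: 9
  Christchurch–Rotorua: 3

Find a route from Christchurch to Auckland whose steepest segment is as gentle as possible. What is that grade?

Some routes from Christchurch to Auckland:
Christchurch→Rotorua→Auckland: max(3, 9) = 9
Christchurch→Napier→Rotorua→Auckland: max(9, 3, 9) = 9
Christchurch→Napier→Rotorua→Tauranga→Queenstown→Auckland: max(9, 3, 7, 8, 4) = 9
Christchurch→Tauranga→Queenstown→Auckland: max(2, 8, 4) = 8
Christchurch→Rotorua→Tauranga→Queenstown→Auckland: max(3, 7, 8, 4) = 8
The minimum achievable maximum is 8%.

8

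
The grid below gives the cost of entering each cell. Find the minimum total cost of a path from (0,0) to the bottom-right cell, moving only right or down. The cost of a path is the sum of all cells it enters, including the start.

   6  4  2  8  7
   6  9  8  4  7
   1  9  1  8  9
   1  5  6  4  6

Cheapest: r0c0 → r1c0 → r2c0 → r3c0 → r3c1 → r3c2 → r3c3 → r3c4
  6 + 6 + 1 + 1 + 5 + 6 + 4 + 6 = 35
(Top row then right column would cost 49.)

35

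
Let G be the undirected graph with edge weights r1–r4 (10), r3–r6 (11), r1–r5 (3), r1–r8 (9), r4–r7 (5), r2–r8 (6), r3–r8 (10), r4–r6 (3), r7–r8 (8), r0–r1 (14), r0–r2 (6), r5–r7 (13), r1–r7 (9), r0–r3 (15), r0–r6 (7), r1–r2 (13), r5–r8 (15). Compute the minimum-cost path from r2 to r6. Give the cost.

A few of the r2→r6 routes:
r2 - r8 - r1 - r4 - r6: 6 + 9 + 10 + 3 = 28
r2 - r0 - r6: 6 + 7 = 13
r2 - r8 - r3 - r6: 6 + 10 + 11 = 27
r2 - r1 - r4 - r6: 13 + 10 + 3 = 26
r2 - r8 - r7 - r4 - r6: 6 + 8 + 5 + 3 = 22
Best route has total 13.

13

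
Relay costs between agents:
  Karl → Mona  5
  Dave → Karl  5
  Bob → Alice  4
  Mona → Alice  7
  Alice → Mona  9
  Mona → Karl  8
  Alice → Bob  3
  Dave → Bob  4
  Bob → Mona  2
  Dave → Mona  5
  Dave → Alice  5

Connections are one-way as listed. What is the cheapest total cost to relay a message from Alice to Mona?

5

Routes from Alice to Mona:
Alice→Mona: 9
Alice→Bob→Mona: 3 + 2 = 5
The minimum is 5.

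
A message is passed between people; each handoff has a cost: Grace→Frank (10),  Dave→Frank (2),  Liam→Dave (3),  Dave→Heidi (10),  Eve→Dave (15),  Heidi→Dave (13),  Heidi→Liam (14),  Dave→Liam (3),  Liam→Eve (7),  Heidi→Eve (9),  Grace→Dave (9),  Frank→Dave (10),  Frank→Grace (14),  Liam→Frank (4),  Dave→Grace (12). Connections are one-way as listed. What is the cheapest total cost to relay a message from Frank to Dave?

Paths from Frank to Dave:
Frank - Grace - Dave: 14 + 9 = 23
Frank - Dave: 10
The minimum is 10.

10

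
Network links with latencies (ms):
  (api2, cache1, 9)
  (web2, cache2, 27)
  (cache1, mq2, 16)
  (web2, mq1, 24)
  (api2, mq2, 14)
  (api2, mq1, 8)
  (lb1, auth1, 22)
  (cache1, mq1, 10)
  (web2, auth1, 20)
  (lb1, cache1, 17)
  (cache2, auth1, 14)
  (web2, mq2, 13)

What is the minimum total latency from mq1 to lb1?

27

Some routes from mq1 to lb1:
mq1 -> api2 -> cache1 -> lb1: 8 + 9 + 17 = 34
mq1 -> cache1 -> lb1: 10 + 17 = 27
mq1 -> api2 -> mq2 -> cache1 -> lb1: 8 + 14 + 16 + 17 = 55
mq1 -> web2 -> auth1 -> lb1: 24 + 20 + 22 = 66
The minimum is 27 ms.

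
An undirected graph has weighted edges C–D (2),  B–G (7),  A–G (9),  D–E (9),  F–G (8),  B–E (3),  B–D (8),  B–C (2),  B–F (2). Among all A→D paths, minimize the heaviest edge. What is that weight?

9

Comparing a few candidate routes:
A → G → B → C → D: max(9, 7, 2, 2) = 9
A → G → B → D: max(9, 7, 8) = 9
A → G → B → E → D: max(9, 7, 3, 9) = 9
The minimum achievable maximum is 9.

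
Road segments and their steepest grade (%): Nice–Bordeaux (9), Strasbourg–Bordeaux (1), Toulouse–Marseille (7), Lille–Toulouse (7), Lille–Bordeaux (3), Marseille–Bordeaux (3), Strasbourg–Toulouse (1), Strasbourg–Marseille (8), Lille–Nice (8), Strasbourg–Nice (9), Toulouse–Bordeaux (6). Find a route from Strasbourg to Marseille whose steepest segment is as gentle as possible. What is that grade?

Some routes from Strasbourg to Marseille:
Strasbourg-Bordeaux-Toulouse-Marseille: max(1, 6, 7) = 7
Strasbourg-Toulouse-Bordeaux-Marseille: max(1, 6, 3) = 6
Strasbourg-Bordeaux-Lille-Toulouse-Marseille: max(1, 3, 7, 7) = 7
Strasbourg-Bordeaux-Marseille: max(1, 3) = 3
Smallest bottleneck: 3%.

3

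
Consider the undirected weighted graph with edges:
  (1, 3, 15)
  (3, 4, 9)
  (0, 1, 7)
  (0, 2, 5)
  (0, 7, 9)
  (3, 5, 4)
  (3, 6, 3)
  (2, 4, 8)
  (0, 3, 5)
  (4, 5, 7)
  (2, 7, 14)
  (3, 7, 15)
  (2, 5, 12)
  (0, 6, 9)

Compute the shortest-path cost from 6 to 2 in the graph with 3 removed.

Routes from 6 to 2 avoiding 3:
6 -> 0 -> 7 -> 2: 9 + 9 + 14 = 32
6 -> 0 -> 2: 9 + 5 = 14
The minimum is 14.

14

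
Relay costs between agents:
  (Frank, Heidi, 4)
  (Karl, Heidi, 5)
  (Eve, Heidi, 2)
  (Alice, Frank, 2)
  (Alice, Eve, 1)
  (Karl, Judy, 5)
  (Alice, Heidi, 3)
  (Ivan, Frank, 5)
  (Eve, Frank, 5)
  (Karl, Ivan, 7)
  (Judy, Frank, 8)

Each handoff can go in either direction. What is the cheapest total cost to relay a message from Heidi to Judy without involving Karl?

12

Some routes from Heidi to Judy avoiding Karl:
Heidi - Eve - Frank - Judy: 2 + 5 + 8 = 15
Heidi - Alice - Frank - Judy: 3 + 2 + 8 = 13
Heidi - Eve - Alice - Frank - Judy: 2 + 1 + 2 + 8 = 13
Heidi - Frank - Judy: 4 + 8 = 12
The minimum is 12.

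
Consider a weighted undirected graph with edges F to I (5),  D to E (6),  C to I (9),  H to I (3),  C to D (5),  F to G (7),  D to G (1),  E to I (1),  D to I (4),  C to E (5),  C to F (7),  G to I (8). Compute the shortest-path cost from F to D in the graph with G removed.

A few of the F→D routes:
F - C - E - I - D: 7 + 5 + 1 + 4 = 17
F - C - D: 7 + 5 = 12
F - I - E - D: 5 + 1 + 6 = 12
F - C - E - D: 7 + 5 + 6 = 18
F - I - D: 5 + 4 = 9
F - I - E - C - D: 5 + 1 + 5 + 5 = 16
The minimum is 9.

9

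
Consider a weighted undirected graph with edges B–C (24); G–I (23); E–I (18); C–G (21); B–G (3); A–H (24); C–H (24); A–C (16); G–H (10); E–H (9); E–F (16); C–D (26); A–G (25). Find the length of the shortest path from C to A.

Checking several routes:
C → G → A: 21 + 25 = 46
C → H → A: 24 + 24 = 48
C → A: 16
Best route has total 16.

16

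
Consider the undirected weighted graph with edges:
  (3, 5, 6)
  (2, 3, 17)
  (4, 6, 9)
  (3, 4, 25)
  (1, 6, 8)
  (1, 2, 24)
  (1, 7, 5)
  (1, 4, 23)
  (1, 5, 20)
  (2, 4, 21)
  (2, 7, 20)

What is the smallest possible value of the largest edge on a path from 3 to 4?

20

Comparing a few candidate routes:
3→2→7→1→6→4: max(17, 20, 5, 8, 9) = 20
3→5→1→6→4: max(6, 20, 8, 9) = 20
3→5→1→7→2→4: max(6, 20, 5, 20, 21) = 21
Best route has worst link 20.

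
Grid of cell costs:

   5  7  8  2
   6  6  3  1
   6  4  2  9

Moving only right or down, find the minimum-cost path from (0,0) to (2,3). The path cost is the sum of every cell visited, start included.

30

Path r0c0 r1c0 r1c1 r1c2 r1c3 r2c3: 5 + 6 + 6 + 3 + 1 + 9 = 30.
For comparison, the top-then-right route costs 32.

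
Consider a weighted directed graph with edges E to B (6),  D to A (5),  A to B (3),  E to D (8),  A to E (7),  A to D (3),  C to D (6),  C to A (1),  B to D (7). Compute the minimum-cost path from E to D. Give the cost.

8

Paths from E to D:
E→D: 8
E→B→D: 6 + 7 = 13
The minimum is 8.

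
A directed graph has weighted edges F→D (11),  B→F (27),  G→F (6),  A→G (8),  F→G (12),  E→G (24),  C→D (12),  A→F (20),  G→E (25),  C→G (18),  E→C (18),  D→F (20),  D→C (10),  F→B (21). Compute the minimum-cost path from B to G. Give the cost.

Candidate routes:
B-F-D-C-G: 27 + 11 + 10 + 18 = 66
B-F-G: 27 + 12 = 39
The minimum is 39.

39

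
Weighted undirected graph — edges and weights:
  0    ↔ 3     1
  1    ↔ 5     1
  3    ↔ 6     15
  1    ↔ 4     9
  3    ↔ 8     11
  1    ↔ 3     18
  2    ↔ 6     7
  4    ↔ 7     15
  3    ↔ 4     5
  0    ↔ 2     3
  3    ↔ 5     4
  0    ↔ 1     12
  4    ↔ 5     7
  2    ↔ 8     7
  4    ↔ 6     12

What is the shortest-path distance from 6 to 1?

16

Comparing a few candidate routes:
6 - 2 - 0 - 1: 7 + 3 + 12 = 22
6 - 3 - 5 - 1: 15 + 4 + 1 = 20
6 - 2 - 0 - 3 - 5 - 1: 7 + 3 + 1 + 4 + 1 = 16
6 - 4 - 5 - 1: 12 + 7 + 1 = 20
6 - 4 - 1: 12 + 9 = 21
6 - 4 - 3 - 5 - 1: 12 + 5 + 4 + 1 = 22
Shortest: 16.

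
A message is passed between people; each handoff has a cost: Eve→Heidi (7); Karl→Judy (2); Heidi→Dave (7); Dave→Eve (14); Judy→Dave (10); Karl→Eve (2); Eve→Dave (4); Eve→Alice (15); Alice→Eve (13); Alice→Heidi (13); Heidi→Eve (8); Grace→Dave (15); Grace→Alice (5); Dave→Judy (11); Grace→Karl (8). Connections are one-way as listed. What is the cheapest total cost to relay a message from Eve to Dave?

Routes from Eve to Dave:
Eve → Dave: 4
Eve → Alice → Heidi → Dave: 15 + 13 + 7 = 35
Eve → Heidi → Dave: 7 + 7 = 14
Shortest: 4.

4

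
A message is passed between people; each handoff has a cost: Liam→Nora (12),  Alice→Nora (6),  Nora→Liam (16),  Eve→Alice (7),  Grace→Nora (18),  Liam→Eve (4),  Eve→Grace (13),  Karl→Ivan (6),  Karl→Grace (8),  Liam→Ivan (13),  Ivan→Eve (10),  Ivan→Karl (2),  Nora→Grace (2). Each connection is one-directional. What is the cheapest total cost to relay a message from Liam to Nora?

Checking several routes:
Liam → Eve → Grace → Nora: 4 + 13 + 18 = 35
Liam → Eve → Alice → Nora: 4 + 7 + 6 = 17
Liam → Nora: 12
Best route has total 12.

12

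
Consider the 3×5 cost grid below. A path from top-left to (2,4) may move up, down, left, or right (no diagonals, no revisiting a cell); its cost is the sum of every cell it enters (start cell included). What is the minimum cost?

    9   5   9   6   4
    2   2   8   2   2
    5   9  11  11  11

Take (0,0)→(1,0)→(1,1)→(1,2)→(1,3)→(1,4)→(2,4) for a total of 9 + 2 + 2 + 8 + 2 + 2 + 11 = 36.

36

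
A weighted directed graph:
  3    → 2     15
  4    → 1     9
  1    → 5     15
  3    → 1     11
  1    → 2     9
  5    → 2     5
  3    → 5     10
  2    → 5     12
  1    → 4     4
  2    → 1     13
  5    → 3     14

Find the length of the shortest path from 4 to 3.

Paths from 4 to 3:
4-1-2-5-3: 9 + 9 + 12 + 14 = 44
4-1-5-3: 9 + 15 + 14 = 38
The minimum is 38.

38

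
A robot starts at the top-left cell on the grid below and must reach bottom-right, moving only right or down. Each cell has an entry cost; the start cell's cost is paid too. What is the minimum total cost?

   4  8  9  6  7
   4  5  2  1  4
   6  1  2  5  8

28

One optimal route is (0,0) (1,0) (1,1) (1,2) (1,3) (1,4) (2,4).
Its cost is 4 + 4 + 5 + 2 + 1 + 4 + 8 = 28.
For comparison, the top-then-right route costs 46.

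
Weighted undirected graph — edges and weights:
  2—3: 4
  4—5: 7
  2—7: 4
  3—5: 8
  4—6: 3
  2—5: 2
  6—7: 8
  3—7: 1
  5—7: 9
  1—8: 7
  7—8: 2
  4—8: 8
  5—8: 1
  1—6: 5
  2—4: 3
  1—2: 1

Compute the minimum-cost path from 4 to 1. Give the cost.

4

Comparing a few candidate routes:
4 → 2 → 1: 3 + 1 = 4
4 → 5 → 2 → 1: 7 + 2 + 1 = 10
4 → 6 → 1: 3 + 5 = 8
The minimum is 4.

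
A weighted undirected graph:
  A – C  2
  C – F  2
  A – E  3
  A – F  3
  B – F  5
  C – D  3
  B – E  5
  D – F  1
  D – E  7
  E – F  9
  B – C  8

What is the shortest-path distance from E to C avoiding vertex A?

Checking several routes:
E→D→C: 7 + 3 = 10
E→F→C: 9 + 2 = 11
E→B→F→C: 5 + 5 + 2 = 12
E→D→F→C: 7 + 1 + 2 = 10
The minimum is 10.

10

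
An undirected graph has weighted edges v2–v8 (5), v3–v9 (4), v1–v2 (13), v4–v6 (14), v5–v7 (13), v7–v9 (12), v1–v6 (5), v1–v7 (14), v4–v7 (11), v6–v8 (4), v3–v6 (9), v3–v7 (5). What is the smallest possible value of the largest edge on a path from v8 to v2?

Candidate routes:
v8→v6→v3→v7→v1→v2: max(4, 9, 5, 14, 13) = 14
v8→v6→v4→v7→v1→v2: max(4, 14, 11, 14, 13) = 14
v8→v2: max(5) = 5
v8→v6→v3→v9→v7→v1→v2: max(4, 9, 4, 12, 14, 13) = 14
v8→v6→v1→v2: max(4, 5, 13) = 13
The minimum achievable maximum is 5.

5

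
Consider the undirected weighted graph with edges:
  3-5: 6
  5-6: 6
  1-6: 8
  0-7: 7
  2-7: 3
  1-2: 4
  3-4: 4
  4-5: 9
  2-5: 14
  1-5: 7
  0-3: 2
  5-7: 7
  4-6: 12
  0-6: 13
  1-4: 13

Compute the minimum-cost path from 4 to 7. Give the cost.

Comparing a few candidate routes:
4 → 3 → 0 → 7: 4 + 2 + 7 = 13
4 → 5 → 1 → 2 → 7: 9 + 7 + 4 + 3 = 23
4 → 3 → 5 → 7: 4 + 6 + 7 = 17
4 → 1 → 2 → 7: 13 + 4 + 3 = 20
4 → 5 → 7: 9 + 7 = 16
Shortest: 13.

13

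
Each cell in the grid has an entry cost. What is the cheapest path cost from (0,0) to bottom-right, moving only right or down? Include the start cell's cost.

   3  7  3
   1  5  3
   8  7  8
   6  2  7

25

Best path: (0,0)→(1,0)→(1,1)→(2,1)→(3,1)→(3,2)
Cost: 3 + 1 + 5 + 7 + 2 + 7 = 25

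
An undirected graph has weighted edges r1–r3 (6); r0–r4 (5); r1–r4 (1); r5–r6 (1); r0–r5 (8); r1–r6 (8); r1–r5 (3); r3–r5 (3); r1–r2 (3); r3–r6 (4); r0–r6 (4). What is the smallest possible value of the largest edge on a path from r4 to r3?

A few of the r4→r3 routes:
r4 - r0 - r6 - r5 - r1 - r3: max(5, 4, 1, 3, 6) = 6
r4 - r1 - r3: max(1, 6) = 6
r4 - r1 - r5 - r6 - r3: max(1, 3, 1, 4) = 4
r4 - r0 - r6 - r3: max(5, 4, 4) = 5
r4 - r1 - r5 - r3: max(1, 3, 3) = 3
r4 - r0 - r6 - r5 - r3: max(5, 4, 1, 3) = 5
The minimum achievable maximum is 3.

3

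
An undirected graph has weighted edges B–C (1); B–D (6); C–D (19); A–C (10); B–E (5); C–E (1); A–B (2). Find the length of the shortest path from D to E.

Paths from D to E:
D→B→C→E: 6 + 1 + 1 = 8
D→C→E: 19 + 1 = 20
D→C→B→E: 19 + 1 + 5 = 25
D→C→A→B→E: 19 + 10 + 2 + 5 = 36
D→B→E: 6 + 5 = 11
D→B→A→C→E: 6 + 2 + 10 + 1 = 19
Best route has total 8.

8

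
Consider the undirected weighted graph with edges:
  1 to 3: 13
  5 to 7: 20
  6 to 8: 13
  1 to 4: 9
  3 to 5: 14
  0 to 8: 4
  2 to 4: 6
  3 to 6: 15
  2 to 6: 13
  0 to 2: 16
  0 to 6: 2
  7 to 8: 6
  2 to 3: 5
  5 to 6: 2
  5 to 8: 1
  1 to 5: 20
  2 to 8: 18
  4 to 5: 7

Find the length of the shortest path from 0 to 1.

20

Comparing a few candidate routes:
0 → 6 → 5 → 1: 2 + 2 + 20 = 24
0 → 6 → 5 → 4 → 1: 2 + 2 + 7 + 9 = 20
0 → 8 → 5 → 4 → 1: 4 + 1 + 7 + 9 = 21
0 → 8 → 5 → 1: 4 + 1 + 20 = 25
Best route has total 20.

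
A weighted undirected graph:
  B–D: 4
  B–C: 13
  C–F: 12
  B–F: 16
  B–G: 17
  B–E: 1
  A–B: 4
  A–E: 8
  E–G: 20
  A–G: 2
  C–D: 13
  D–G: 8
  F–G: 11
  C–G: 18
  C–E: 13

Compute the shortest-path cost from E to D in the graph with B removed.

A few of the E→D routes:
E - A - G - C - D: 8 + 2 + 18 + 13 = 41
E - A - G - D: 8 + 2 + 8 = 18
E - G - D: 20 + 8 = 28
E - C - D: 13 + 13 = 26
E - C - G - D: 13 + 18 + 8 = 39
E - C - F - G - D: 13 + 12 + 11 + 8 = 44
Best route has total 18.

18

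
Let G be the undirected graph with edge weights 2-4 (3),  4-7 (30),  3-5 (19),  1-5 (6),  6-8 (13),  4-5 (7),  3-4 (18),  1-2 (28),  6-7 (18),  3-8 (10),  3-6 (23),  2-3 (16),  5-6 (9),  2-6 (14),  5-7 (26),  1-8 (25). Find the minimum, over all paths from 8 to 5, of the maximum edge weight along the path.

Checking several routes:
8 -> 6 -> 5: max(13, 9) = 13
8 -> 6 -> 2 -> 4 -> 5: max(13, 14, 3, 7) = 14
8 -> 3 -> 4 -> 2 -> 6 -> 5: max(10, 18, 3, 14, 9) = 18
8 -> 3 -> 2 -> 4 -> 5: max(10, 16, 3, 7) = 16
8 -> 3 -> 2 -> 6 -> 5: max(10, 16, 14, 9) = 16
The minimum achievable maximum is 13.

13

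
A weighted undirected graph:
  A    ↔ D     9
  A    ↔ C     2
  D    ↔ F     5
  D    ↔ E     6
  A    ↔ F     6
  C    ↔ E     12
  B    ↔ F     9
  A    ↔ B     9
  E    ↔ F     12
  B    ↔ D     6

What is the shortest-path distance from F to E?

11

Comparing a few candidate routes:
F - E: 12
F - B - D - E: 9 + 6 + 6 = 21
F - A - B - D - E: 6 + 9 + 6 + 6 = 27
F - A - C - E: 6 + 2 + 12 = 20
F - D - E: 5 + 6 = 11
F - A - D - E: 6 + 9 + 6 = 21
The minimum is 11.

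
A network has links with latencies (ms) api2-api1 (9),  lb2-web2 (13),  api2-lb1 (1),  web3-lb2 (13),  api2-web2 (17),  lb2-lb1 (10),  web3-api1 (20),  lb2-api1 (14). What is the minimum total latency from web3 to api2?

24

Some routes from web3 to api2:
web3 → lb2 → api1 → api2: 13 + 14 + 9 = 36
web3 → lb2 → lb1 → api2: 13 + 10 + 1 = 24
web3 → api1 → lb2 → lb1 → api2: 20 + 14 + 10 + 1 = 45
web3 → lb2 → web2 → api2: 13 + 13 + 17 = 43
web3 → api1 → api2: 20 + 9 = 29
Best route has total 24 ms.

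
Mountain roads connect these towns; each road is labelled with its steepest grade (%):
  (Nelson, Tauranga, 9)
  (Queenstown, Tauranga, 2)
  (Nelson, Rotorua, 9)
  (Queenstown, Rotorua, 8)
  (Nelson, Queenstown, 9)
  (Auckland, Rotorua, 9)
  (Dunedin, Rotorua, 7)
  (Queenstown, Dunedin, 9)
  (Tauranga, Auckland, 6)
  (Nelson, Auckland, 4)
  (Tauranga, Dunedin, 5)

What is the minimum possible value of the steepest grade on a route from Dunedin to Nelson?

Checking several routes:
Dunedin-Queenstown-Tauranga-Auckland-Nelson: max(9, 2, 6, 4) = 9
Dunedin-Tauranga-Auckland-Nelson: max(5, 6, 4) = 6
Dunedin-Queenstown-Nelson: max(9, 9) = 9
Dunedin-Rotorua-Queenstown-Tauranga-Auckland-Nelson: max(7, 8, 2, 6, 4) = 8
Smallest bottleneck: 6%.

6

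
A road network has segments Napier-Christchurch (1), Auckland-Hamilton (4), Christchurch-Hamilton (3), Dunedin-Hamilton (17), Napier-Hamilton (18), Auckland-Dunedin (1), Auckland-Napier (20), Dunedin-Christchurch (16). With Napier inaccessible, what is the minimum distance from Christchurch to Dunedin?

Paths from Christchurch to Dunedin avoiding Napier:
Christchurch-Dunedin: 16
Christchurch-Hamilton-Dunedin: 3 + 17 = 20
Christchurch-Hamilton-Auckland-Dunedin: 3 + 4 + 1 = 8
The minimum is 8 km.

8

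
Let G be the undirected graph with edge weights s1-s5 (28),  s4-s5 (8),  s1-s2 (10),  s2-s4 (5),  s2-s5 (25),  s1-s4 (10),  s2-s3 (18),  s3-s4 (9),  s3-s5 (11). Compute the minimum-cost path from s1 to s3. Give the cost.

19

Checking several routes:
s1-s2-s3: 10 + 18 = 28
s1-s2-s4-s3: 10 + 5 + 9 = 24
s1-s4-s3: 10 + 9 = 19
Best route has total 19.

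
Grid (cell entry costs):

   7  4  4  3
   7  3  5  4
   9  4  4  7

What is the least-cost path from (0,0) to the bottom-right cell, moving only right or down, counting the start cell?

29

Path [0,0] → [0,1] → [0,2] → [0,3] → [1,3] → [2,3]: 7 + 4 + 4 + 3 + 4 + 7 = 29.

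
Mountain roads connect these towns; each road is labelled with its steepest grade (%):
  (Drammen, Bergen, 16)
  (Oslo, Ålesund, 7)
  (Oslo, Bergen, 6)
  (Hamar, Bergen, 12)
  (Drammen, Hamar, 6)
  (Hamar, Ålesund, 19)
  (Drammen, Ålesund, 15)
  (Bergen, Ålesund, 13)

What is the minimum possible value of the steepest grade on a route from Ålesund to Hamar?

Checking several routes:
Ålesund - Drammen - Hamar: max(15, 6) = 15
Ålesund - Bergen - Drammen - Hamar: max(13, 16, 6) = 16
Ålesund - Oslo - Bergen - Drammen - Hamar: max(7, 6, 16, 6) = 16
Ålesund - Oslo - Bergen - Hamar: max(7, 6, 12) = 12
Ålesund - Drammen - Bergen - Hamar: max(15, 16, 12) = 16
Ålesund - Bergen - Hamar: max(13, 12) = 13
The minimum achievable maximum is 12%.

12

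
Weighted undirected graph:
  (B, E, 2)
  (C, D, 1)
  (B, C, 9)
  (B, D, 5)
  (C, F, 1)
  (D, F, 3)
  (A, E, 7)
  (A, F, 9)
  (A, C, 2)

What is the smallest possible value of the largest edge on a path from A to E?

A few of the A→E routes:
A-E: max(7) = 7
A-C-B-E: max(2, 9, 2) = 9
A-C-D-B-E: max(2, 1, 5, 2) = 5
A-C-F-D-B-E: max(2, 1, 3, 5, 2) = 5
Best route has worst link 5.

5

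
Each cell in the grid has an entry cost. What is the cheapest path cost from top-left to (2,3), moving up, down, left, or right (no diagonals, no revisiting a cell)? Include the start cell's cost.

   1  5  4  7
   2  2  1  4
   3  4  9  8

18

Best path: (0,0) → (1,0) → (1,1) → (1,2) → (1,3) → (2,3)
Cost: 1 + 2 + 2 + 1 + 4 + 8 = 18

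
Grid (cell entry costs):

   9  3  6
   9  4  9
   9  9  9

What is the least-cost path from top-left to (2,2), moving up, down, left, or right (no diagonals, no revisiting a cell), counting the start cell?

34

Path [0,0] [0,1] [1,1] [1,2] [2,2]: 9 + 3 + 4 + 9 + 9 = 34.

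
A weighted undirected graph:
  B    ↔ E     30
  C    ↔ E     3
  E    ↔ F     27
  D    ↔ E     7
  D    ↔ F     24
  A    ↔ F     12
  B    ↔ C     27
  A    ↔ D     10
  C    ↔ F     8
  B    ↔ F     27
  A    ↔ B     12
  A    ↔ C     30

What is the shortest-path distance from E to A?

17

Some routes from E to A:
E → C → F → A: 3 + 8 + 12 = 23
E → D → A: 7 + 10 = 17
E → C → A: 3 + 30 = 33
E → F → A: 27 + 12 = 39
E → C → B → A: 3 + 27 + 12 = 42
Best route has total 17.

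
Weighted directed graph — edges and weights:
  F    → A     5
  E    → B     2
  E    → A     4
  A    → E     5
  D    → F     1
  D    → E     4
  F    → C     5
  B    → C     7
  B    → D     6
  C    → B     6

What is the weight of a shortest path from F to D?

Candidate routes:
F-A-E-B-D: 5 + 5 + 2 + 6 = 18
F-C-B-D: 5 + 6 + 6 = 17
Best route has total 17.

17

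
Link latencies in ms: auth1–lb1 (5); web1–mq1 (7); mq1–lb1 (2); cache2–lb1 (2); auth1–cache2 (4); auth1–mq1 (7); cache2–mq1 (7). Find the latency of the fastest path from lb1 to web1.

Some routes from lb1 to web1:
lb1→cache2→mq1→web1: 2 + 7 + 7 = 16
lb1→mq1→web1: 2 + 7 = 9
lb1→auth1→mq1→web1: 5 + 7 + 7 = 19
The minimum is 9 ms.

9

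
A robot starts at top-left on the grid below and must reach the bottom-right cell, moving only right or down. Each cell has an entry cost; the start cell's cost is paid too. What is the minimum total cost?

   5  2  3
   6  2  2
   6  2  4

Best path: (0,0) (0,1) (1,1) (1,2) (2,2)
Cost: 5 + 2 + 2 + 2 + 4 = 15
For comparison, the top-then-right route costs 16.

15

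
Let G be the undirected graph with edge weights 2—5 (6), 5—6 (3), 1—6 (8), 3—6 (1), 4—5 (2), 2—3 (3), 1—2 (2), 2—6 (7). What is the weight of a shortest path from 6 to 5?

Candidate routes:
6 - 2 - 5: 7 + 6 = 13
6 - 1 - 2 - 5: 8 + 2 + 6 = 16
6 - 5: 3
6 - 3 - 2 - 5: 1 + 3 + 6 = 10
Shortest: 3.

3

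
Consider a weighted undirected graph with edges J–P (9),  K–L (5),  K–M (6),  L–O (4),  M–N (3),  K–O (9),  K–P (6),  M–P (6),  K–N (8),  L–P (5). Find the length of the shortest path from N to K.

8

Comparing a few candidate routes:
N - M - K: 3 + 6 = 9
N - K: 8
N - M - P - L - K: 3 + 6 + 5 + 5 = 19
N - M - P - K: 3 + 6 + 6 = 15
The minimum is 8.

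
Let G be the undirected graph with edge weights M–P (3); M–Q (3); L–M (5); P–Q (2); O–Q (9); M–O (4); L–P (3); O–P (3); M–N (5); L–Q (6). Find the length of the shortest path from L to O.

6

Some routes from L to O:
L-M-P-O: 5 + 3 + 3 = 11
L-M-O: 5 + 4 = 9
L-P-O: 3 + 3 = 6
L-Q-P-O: 6 + 2 + 3 = 11
L-P-M-O: 3 + 3 + 4 = 10
L-P-Q-M-O: 3 + 2 + 3 + 4 = 12
Best route has total 6.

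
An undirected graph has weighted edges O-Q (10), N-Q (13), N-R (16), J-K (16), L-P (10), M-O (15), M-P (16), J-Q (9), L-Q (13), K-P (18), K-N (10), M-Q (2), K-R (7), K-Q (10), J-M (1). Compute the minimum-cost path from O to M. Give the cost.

Some routes from O to M:
O → M: 15
O → Q → J → M: 10 + 9 + 1 = 20
O → Q → M: 10 + 2 = 12
Best route has total 12.

12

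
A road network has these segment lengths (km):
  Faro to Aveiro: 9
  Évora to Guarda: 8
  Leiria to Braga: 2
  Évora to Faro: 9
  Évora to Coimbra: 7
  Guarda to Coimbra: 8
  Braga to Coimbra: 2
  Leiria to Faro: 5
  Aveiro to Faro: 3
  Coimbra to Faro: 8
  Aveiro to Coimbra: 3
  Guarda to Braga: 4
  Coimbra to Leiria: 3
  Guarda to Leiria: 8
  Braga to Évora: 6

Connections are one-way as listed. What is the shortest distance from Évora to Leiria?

10

Paths from Évora to Leiria:
Évora→Faro→Aveiro→Coimbra→Leiria: 9 + 9 + 3 + 3 = 24
Évora→Guarda→Braga→Coimbra→Leiria: 8 + 4 + 2 + 3 = 17
Évora→Guarda→Coimbra→Leiria: 8 + 8 + 3 = 19
Évora→Coimbra→Leiria: 7 + 3 = 10
Évora→Guarda→Leiria: 8 + 8 = 16
The minimum is 10 km.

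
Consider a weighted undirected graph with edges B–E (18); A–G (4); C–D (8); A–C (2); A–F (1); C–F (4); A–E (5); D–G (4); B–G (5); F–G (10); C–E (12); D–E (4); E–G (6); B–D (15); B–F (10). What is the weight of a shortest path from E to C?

Comparing a few candidate routes:
E-A-F-C: 5 + 1 + 4 = 10
E-A-C: 5 + 2 = 7
E-G-A-C: 6 + 4 + 2 = 12
E-C: 12
The minimum is 7.

7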